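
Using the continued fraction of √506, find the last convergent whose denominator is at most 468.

√506 = [22; 2, 44, …] (period length 2).
Convergents:
  p_0/q_0 = 22/1
  p_1/q_1 = 45/2
  p_2/q_2 = 2002/89
  p_3/q_3 = 4049/180
  p_4/q_4 = 180158/8009
q_3 = 180 ≤ 468 < 8009 = q_4, so the answer is 4049/180.

4049/180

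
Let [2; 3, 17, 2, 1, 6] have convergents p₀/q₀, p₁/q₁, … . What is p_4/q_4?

Using pₖ = aₖpₖ₋₁ + pₖ₋₂, qₖ = aₖqₖ₋₁ + qₖ₋₂ (with p₋₁=1, p₋₂=0, q₋₁=0, q₋₂=1):
  k=0: a=2, p=2, q=1
  k=1: a=3, p=7, q=3
  k=2: a=17, p=121, q=52
  k=3: a=2, p=249, q=107
  k=4: a=1, p=370, q=159

370/159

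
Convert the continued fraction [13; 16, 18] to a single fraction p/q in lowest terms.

3775/289

Fold from the inside: start with 18/1.
  16 + 1/18 = 289/18
  13 + 18/289 = 3775/289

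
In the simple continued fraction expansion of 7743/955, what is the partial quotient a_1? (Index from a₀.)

9

7743 = 8·955 + 103   →  a_0 = 8
955 = 9·103 + 28   →  a_1 = 9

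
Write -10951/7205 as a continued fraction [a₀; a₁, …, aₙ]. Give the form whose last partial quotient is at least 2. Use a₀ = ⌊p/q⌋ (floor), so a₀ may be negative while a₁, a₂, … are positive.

-10951 = -2·7205 + 3459
7205 = 2·3459 + 287
3459 = 12·287 + 15
287 = 19·15 + 2
15 = 7·2 + 1
2 = 2·1 + 0  (stop)
So -10951/7205 = [-2; 2, 12, 19, 7, 2].

[-2; 2, 12, 19, 7, 2]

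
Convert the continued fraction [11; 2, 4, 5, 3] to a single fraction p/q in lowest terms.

1717/150

Fold from the inside: start with 3/1.
  5 + 1/3 = 16/3
  4 + 3/16 = 67/16
  2 + 16/67 = 150/67
  11 + 67/150 = 1717/150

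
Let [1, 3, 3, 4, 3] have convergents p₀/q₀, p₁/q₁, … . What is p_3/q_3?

Using pₖ = aₖpₖ₋₁ + pₖ₋₂, qₖ = aₖqₖ₋₁ + qₖ₋₂ (with p₋₁=1, p₋₂=0, q₋₁=0, q₋₂=1):
  k=0: a=1, p=1, q=1
  k=1: a=3, p=4, q=3
  k=2: a=3, p=13, q=10
  k=3: a=4, p=56, q=43

56/43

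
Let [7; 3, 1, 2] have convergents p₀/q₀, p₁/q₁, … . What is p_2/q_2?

Using pₖ = aₖpₖ₋₁ + pₖ₋₂, qₖ = aₖqₖ₋₁ + qₖ₋₂ (with p₋₁=1, p₋₂=0, q₋₁=0, q₋₂=1):
  k=0: a=7, p=7, q=1
  k=1: a=3, p=22, q=3
  k=2: a=1, p=29, q=4

29/4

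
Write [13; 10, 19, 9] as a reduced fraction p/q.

22649/1729

Fold from the inside: start with 9/1.
  19 + 1/9 = 172/9
  10 + 9/172 = 1729/172
  13 + 172/1729 = 22649/1729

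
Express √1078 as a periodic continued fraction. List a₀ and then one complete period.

[32; 1, 4, 1, 64]

a₀ = ⌊√1078⌋ = 32.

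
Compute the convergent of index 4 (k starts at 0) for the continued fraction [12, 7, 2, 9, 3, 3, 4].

Using pₖ = aₖpₖ₋₁ + pₖ₋₂, qₖ = aₖqₖ₋₁ + qₖ₋₂ (with p₋₁=1, p₋₂=0, q₋₁=0, q₋₂=1):
  k=0: a=12, p=12, q=1
  k=1: a=7, p=85, q=7
  k=2: a=2, p=182, q=15
  k=3: a=9, p=1723, q=142
  k=4: a=3, p=5351, q=441

5351/441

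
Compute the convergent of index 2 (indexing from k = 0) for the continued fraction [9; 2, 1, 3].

28/3

Using pₖ = aₖpₖ₋₁ + pₖ₋₂, qₖ = aₖqₖ₋₁ + qₖ₋₂ (with p₋₁=1, p₋₂=0, q₋₁=0, q₋₂=1):
  k=0: a=9, p=9, q=1
  k=1: a=2, p=19, q=2
  k=2: a=1, p=28, q=3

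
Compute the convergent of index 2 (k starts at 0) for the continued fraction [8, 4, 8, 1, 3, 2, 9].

272/33

Using pₖ = aₖpₖ₋₁ + pₖ₋₂, qₖ = aₖqₖ₋₁ + qₖ₋₂ (with p₋₁=1, p₋₂=0, q₋₁=0, q₋₂=1):
  k=0: a=8, p=8, q=1
  k=1: a=4, p=33, q=4
  k=2: a=8, p=272, q=33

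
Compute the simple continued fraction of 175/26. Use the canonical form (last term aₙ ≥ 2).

[6; 1, 2, 1, 2, 2]

175 = 6·26 + 19
26 = 1·19 + 7
19 = 2·7 + 5
7 = 1·5 + 2
5 = 2·2 + 1
2 = 2·1 + 0  (stop)
So 175/26 = [6; 1, 2, 1, 2, 2].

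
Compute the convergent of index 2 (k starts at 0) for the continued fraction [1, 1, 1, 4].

3/2

Using pₖ = aₖpₖ₋₁ + pₖ₋₂, qₖ = aₖqₖ₋₁ + qₖ₋₂ (with p₋₁=1, p₋₂=0, q₋₁=0, q₋₂=1):
  k=0: a=1, p=1, q=1
  k=1: a=1, p=2, q=1
  k=2: a=1, p=3, q=2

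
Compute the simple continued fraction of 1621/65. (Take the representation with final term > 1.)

[24; 1, 15, 4]

1621 = 24·65 + 61
65 = 1·61 + 4
61 = 15·4 + 1
4 = 4·1 + 0  (stop)
So 1621/65 = [24; 1, 15, 4].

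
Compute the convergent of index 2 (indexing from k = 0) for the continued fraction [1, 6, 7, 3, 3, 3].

Using pₖ = aₖpₖ₋₁ + pₖ₋₂, qₖ = aₖqₖ₋₁ + qₖ₋₂ (with p₋₁=1, p₋₂=0, q₋₁=0, q₋₂=1):
  k=0: a=1, p=1, q=1
  k=1: a=6, p=7, q=6
  k=2: a=7, p=50, q=43

50/43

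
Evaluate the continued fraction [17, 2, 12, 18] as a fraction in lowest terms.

7901/452

Fold from the inside: start with 18/1.
  12 + 1/18 = 217/18
  2 + 18/217 = 452/217
  17 + 217/452 = 7901/452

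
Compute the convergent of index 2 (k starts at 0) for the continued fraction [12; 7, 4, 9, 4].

Using pₖ = aₖpₖ₋₁ + pₖ₋₂, qₖ = aₖqₖ₋₁ + qₖ₋₂ (with p₋₁=1, p₋₂=0, q₋₁=0, q₋₂=1):
  k=0: a=12, p=12, q=1
  k=1: a=7, p=85, q=7
  k=2: a=4, p=352, q=29

352/29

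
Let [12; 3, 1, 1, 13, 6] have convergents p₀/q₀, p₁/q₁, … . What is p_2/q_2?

49/4

Using pₖ = aₖpₖ₋₁ + pₖ₋₂, qₖ = aₖqₖ₋₁ + qₖ₋₂ (with p₋₁=1, p₋₂=0, q₋₁=0, q₋₂=1):
  k=0: a=12, p=12, q=1
  k=1: a=3, p=37, q=3
  k=2: a=1, p=49, q=4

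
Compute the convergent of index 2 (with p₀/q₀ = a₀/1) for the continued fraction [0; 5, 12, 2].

Using pₖ = aₖpₖ₋₁ + pₖ₋₂, qₖ = aₖqₖ₋₁ + qₖ₋₂ (with p₋₁=1, p₋₂=0, q₋₁=0, q₋₂=1):
  k=0: a=0, p=0, q=1
  k=1: a=5, p=1, q=5
  k=2: a=12, p=12, q=61

12/61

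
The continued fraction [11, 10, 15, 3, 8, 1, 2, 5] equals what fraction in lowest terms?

Using pₖ = aₖpₖ₋₁ + pₖ₋₂ and qₖ = aₖqₖ₋₁ + qₖ₋₂:
  k=0: a=11, p=11, q=1
  k=1: a=10, p=111, q=10
  k=2: a=15, p=1676, q=151
  k=3: a=3, p=5139, q=463
  k=4: a=8, p=42788, q=3855
  k=5: a=1, p=47927, q=4318
  k=6: a=2, p=138642, q=12491
  k=7: a=5, p=741137, q=66773

741137/66773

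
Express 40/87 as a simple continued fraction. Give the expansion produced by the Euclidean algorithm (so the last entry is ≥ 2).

[0; 2, 5, 1, 2, 2]

40 = 0×87 + 40
87 = 2×40 + 7
40 = 5×7 + 5
7 = 1×5 + 2
5 = 2×2 + 1
2 = 2×1 + 0  (stop)
So 40/87 = [0; 2, 5, 1, 2, 2].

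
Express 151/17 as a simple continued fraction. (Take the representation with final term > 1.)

151 = 8×17 + 15
17 = 1×15 + 2
15 = 7×2 + 1
2 = 2×1 + 0  (stop)
So 151/17 = [8; 1, 7, 2].

[8; 1, 7, 2]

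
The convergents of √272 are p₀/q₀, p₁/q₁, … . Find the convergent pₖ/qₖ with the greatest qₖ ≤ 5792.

70736/4289

√272 = [16; 2, 32, …] (period length 2).
Convergents:
  p_0/q_0 = 16/1
  p_1/q_1 = 33/2
  p_2/q_2 = 1072/65
  p_3/q_3 = 2177/132
  p_4/q_4 = 70736/4289
  p_5/q_5 = 143649/8710
q_4 = 4289 ≤ 5792 < 8710 = q_5, so the answer is 70736/4289.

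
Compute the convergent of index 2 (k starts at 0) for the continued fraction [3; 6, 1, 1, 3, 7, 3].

Using pₖ = aₖpₖ₋₁ + pₖ₋₂, qₖ = aₖqₖ₋₁ + qₖ₋₂ (with p₋₁=1, p₋₂=0, q₋₁=0, q₋₂=1):
  k=0: a=3, p=3, q=1
  k=1: a=6, p=19, q=6
  k=2: a=1, p=22, q=7

22/7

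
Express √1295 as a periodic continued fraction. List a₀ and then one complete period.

[35; 1, 70]

a₀ = ⌊√1295⌋ = 35.
With m₀=0, d₀=1 and mₖ₊₁ = dₖaₖ − mₖ, dₖ₊₁ = (n − mₖ₊₁²)/dₖ, aₖ₊₁ = ⌊(a₀+mₖ₊₁)/dₖ₊₁⌋:
  k=1: m=35, d=70, a=1
  k=2: m=35, d=1, a=70
d=1 and a=2a₀=70 at k=2, so the next step gives (m, d) = (35, 70) again — its k=1 value — and the period has length 2.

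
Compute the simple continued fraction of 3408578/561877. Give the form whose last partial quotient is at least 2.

3408578 = 6×561877 + 37316
561877 = 15×37316 + 2137
37316 = 17×2137 + 987
2137 = 2×987 + 163
987 = 6×163 + 9
163 = 18×9 + 1
9 = 9×1 + 0  (stop)
So 3408578/561877 = [6; 15, 17, 2, 6, 18, 9].

[6; 15, 17, 2, 6, 18, 9]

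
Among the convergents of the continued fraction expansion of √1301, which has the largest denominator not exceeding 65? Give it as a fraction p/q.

√1301 = [36; 14, 2, 2, 2, 2, 14, 72, …] (period length 7).
Convergents:
  p_0/q_0 = 36/1
  p_1/q_1 = 505/14
  p_2/q_2 = 1046/29
  p_3/q_3 = 2597/72
q_2 = 29 ≤ 65 < 72 = q_3, so the answer is 1046/29.

1046/29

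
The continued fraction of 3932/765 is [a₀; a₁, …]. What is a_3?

3932 = 5·765 + 107   →  a_0 = 5
765 = 7·107 + 16   →  a_1 = 7
107 = 6·16 + 11   →  a_2 = 6
16 = 1·11 + 5   →  a_3 = 1

1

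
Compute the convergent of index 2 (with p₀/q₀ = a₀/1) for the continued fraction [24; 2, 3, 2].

Using pₖ = aₖpₖ₋₁ + pₖ₋₂, qₖ = aₖqₖ₋₁ + qₖ₋₂ (with p₋₁=1, p₋₂=0, q₋₁=0, q₋₂=1):
  k=0: a=24, p=24, q=1
  k=1: a=2, p=49, q=2
  k=2: a=3, p=171, q=7

171/7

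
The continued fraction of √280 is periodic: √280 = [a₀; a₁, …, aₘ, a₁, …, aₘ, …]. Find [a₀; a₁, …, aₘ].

a₀ = ⌊√280⌋ = 16.
With m₀=0, d₀=1 and mₖ₊₁ = dₖaₖ − mₖ, dₖ₊₁ = (n − mₖ₊₁²)/dₖ, aₖ₊₁ = ⌊(a₀+mₖ₊₁)/dₖ₊₁⌋:
  k=1: m=16, d=24, a=1
  k=2: m=8, d=9, a=2
  k=3: m=10, d=20, a=1
  k=4: m=10, d=9, a=2
  k=5: m=8, d=24, a=1
  k=6: m=16, d=1, a=32
d=1 and a=2a₀=32 at k=6, so the next step gives (m, d) = (16, 24) again — its k=1 value — and the period has length 6.

[16; 1, 2, 1, 2, 1, 32]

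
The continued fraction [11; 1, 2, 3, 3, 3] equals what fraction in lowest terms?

1275/109

Fold from the inside: start with 3/1.
  3 + 1/3 = 10/3
  3 + 3/10 = 33/10
  2 + 10/33 = 76/33
  1 + 33/76 = 109/76
  11 + 76/109 = 1275/109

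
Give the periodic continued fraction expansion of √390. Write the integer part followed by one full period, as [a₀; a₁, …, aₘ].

a₀ = ⌊√390⌋ = 19.
With m₀=0, d₀=1 and mₖ₊₁ = dₖaₖ − mₖ, dₖ₊₁ = (n − mₖ₊₁²)/dₖ, aₖ₊₁ = ⌊(a₀+mₖ₊₁)/dₖ₊₁⌋:
  k=1: m=19, d=29, a=1
  k=2: m=10, d=10, a=2
  k=3: m=10, d=29, a=1
  k=4: m=19, d=1, a=38
d=1 and a=2a₀=38 at k=4, so the next step gives (m, d) = (19, 29) again — its k=1 value — and the period has length 4.

[19; 1, 2, 1, 38]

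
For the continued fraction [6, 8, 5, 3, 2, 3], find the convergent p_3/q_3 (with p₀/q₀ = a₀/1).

802/131

Using pₖ = aₖpₖ₋₁ + pₖ₋₂, qₖ = aₖqₖ₋₁ + qₖ₋₂ (with p₋₁=1, p₋₂=0, q₋₁=0, q₋₂=1):
  k=0: a=6, p=6, q=1
  k=1: a=8, p=49, q=8
  k=2: a=5, p=251, q=41
  k=3: a=3, p=802, q=131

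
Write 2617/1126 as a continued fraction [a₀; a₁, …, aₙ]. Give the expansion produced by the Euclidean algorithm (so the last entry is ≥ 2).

[2; 3, 11, 1, 3, 2, 3]

2617 = 2*1126 + 365
1126 = 3*365 + 31
365 = 11*31 + 24
31 = 1*24 + 7
24 = 3*7 + 3
7 = 2*3 + 1
3 = 3*1 + 0  (stop)
So 2617/1126 = [2; 3, 11, 1, 3, 2, 3].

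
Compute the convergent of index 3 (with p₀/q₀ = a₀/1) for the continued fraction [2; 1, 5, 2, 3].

Using pₖ = aₖpₖ₋₁ + pₖ₋₂, qₖ = aₖqₖ₋₁ + qₖ₋₂ (with p₋₁=1, p₋₂=0, q₋₁=0, q₋₂=1):
  k=0: a=2, p=2, q=1
  k=1: a=1, p=3, q=1
  k=2: a=5, p=17, q=6
  k=3: a=2, p=37, q=13

37/13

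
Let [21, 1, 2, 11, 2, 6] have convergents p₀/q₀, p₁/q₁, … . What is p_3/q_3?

Using pₖ = aₖpₖ₋₁ + pₖ₋₂, qₖ = aₖqₖ₋₁ + qₖ₋₂ (with p₋₁=1, p₋₂=0, q₋₁=0, q₋₂=1):
  k=0: a=21, p=21, q=1
  k=1: a=1, p=22, q=1
  k=2: a=2, p=65, q=3
  k=3: a=11, p=737, q=34

737/34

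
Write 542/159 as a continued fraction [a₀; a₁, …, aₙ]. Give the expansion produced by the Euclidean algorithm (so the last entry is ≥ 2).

542 = 3*159 + 65
159 = 2*65 + 29
65 = 2*29 + 7
29 = 4*7 + 1
7 = 7*1 + 0  (stop)
So 542/159 = [3; 2, 2, 4, 7].

[3; 2, 2, 4, 7]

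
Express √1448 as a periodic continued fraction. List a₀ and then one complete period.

a₀ = ⌊√1448⌋ = 38.
With m₀=0, d₀=1 and mₖ₊₁ = dₖaₖ − mₖ, dₖ₊₁ = (n − mₖ₊₁²)/dₖ, aₖ₊₁ = ⌊(a₀+mₖ₊₁)/dₖ₊₁⌋:
  k=1: m=38, d=4, a=19
  k=2: m=38, d=1, a=76
d=1 and a=2a₀=76 at k=2, so the next step gives (m, d) = (38, 4) again — its k=1 value — and the period has length 2.

[38; 19, 76]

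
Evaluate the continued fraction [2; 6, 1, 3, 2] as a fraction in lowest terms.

131/61

Fold from the inside: start with 2/1.
  3 + 1/2 = 7/2
  1 + 2/7 = 9/7
  6 + 7/9 = 61/9
  2 + 9/61 = 131/61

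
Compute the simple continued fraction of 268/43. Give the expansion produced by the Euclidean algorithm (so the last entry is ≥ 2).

[6; 4, 3, 3]

268 = 6·43 + 10
43 = 4·10 + 3
10 = 3·3 + 1
3 = 3·1 + 0  (stop)
So 268/43 = [6; 4, 3, 3].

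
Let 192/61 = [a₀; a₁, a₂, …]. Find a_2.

192 = 3·61 + 9   →  a_0 = 3
61 = 6·9 + 7   →  a_1 = 6
9 = 1·7 + 2   →  a_2 = 1

1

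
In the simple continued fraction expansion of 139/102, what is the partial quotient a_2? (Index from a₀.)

139 = 1·102 + 37   →  a_0 = 1
102 = 2·37 + 28   →  a_1 = 2
37 = 1·28 + 9   →  a_2 = 1

1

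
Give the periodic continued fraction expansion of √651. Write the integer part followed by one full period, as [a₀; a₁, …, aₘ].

a₀ = ⌊√651⌋ = 25.
With m₀=0, d₀=1 and mₖ₊₁ = dₖaₖ − mₖ, dₖ₊₁ = (n − mₖ₊₁²)/dₖ, aₖ₊₁ = ⌊(a₀+mₖ₊₁)/dₖ₊₁⌋:
  k=1: m=25, d=26, a=1
  k=2: m=1, d=25, a=1
  k=3: m=24, d=3, a=16
  k=4: m=24, d=25, a=1
  k=5: m=1, d=26, a=1
  k=6: m=25, d=1, a=50
d=1 and a=2a₀=50 at k=6, so the next step gives (m, d) = (25, 26) again — its k=1 value — and the period has length 6.

[25; 1, 1, 16, 1, 1, 50]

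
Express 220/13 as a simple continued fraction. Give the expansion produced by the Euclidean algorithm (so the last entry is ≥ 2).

220 = 16×13 + 12
13 = 1×12 + 1
12 = 12×1 + 0  (stop)
So 220/13 = [16; 1, 12].

[16; 1, 12]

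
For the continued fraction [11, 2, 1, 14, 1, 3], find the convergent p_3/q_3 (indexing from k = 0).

Using pₖ = aₖpₖ₋₁ + pₖ₋₂, qₖ = aₖqₖ₋₁ + qₖ₋₂ (with p₋₁=1, p₋₂=0, q₋₁=0, q₋₂=1):
  k=0: a=11, p=11, q=1
  k=1: a=2, p=23, q=2
  k=2: a=1, p=34, q=3
  k=3: a=14, p=499, q=44

499/44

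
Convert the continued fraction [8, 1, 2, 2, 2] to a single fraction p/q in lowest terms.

Using pₖ = aₖpₖ₋₁ + pₖ₋₂ and qₖ = aₖqₖ₋₁ + qₖ₋₂:
  k=0: a=8, p=8, q=1
  k=1: a=1, p=9, q=1
  k=2: a=2, p=26, q=3
  k=3: a=2, p=61, q=7
  k=4: a=2, p=148, q=17

148/17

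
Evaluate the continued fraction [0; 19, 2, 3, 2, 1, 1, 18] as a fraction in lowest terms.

Fold from the inside: start with 18/1.
  1 + 1/18 = 19/18
  1 + 18/19 = 37/19
  2 + 19/37 = 93/37
  3 + 37/93 = 316/93
  2 + 93/316 = 725/316
  19 + 316/725 = 14091/725
  0 + 725/14091 = 725/14091

725/14091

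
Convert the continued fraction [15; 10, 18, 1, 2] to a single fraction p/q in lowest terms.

8501/563

Using pₖ = aₖpₖ₋₁ + pₖ₋₂ and qₖ = aₖqₖ₋₁ + qₖ₋₂:
  k=0: a=15, p=15, q=1
  k=1: a=10, p=151, q=10
  k=2: a=18, p=2733, q=181
  k=3: a=1, p=2884, q=191
  k=4: a=2, p=8501, q=563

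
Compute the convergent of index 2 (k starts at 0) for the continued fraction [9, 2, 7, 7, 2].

142/15

Using pₖ = aₖpₖ₋₁ + pₖ₋₂, qₖ = aₖqₖ₋₁ + qₖ₋₂ (with p₋₁=1, p₋₂=0, q₋₁=0, q₋₂=1):
  k=0: a=9, p=9, q=1
  k=1: a=2, p=19, q=2
  k=2: a=7, p=142, q=15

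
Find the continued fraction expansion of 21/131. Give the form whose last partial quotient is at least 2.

21 = 0*131 + 21
131 = 6*21 + 5
21 = 4*5 + 1
5 = 5*1 + 0  (stop)
So 21/131 = [0; 6, 4, 5].

[0; 6, 4, 5]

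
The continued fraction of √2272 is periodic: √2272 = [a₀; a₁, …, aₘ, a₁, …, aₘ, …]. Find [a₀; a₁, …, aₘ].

[47; 1, 1, 1, 94]

a₀ = ⌊√2272⌋ = 47.
With m₀=0, d₀=1 and mₖ₊₁ = dₖaₖ − mₖ, dₖ₊₁ = (n − mₖ₊₁²)/dₖ, aₖ₊₁ = ⌊(a₀+mₖ₊₁)/dₖ₊₁⌋:
  k=1: m=47, d=63, a=1
  k=2: m=16, d=32, a=1
  k=3: m=16, d=63, a=1
  k=4: m=47, d=1, a=94
d=1 and a=2a₀=94 at k=4, so the next step gives (m, d) = (47, 63) again — its k=1 value — and the period has length 4.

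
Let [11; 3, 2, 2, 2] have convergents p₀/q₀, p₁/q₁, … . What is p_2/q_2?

Using pₖ = aₖpₖ₋₁ + pₖ₋₂, qₖ = aₖqₖ₋₁ + qₖ₋₂ (with p₋₁=1, p₋₂=0, q₋₁=0, q₋₂=1):
  k=0: a=11, p=11, q=1
  k=1: a=3, p=34, q=3
  k=2: a=2, p=79, q=7

79/7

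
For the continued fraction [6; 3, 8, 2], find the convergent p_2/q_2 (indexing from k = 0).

158/25

Using pₖ = aₖpₖ₋₁ + pₖ₋₂, qₖ = aₖqₖ₋₁ + qₖ₋₂ (with p₋₁=1, p₋₂=0, q₋₁=0, q₋₂=1):
  k=0: a=6, p=6, q=1
  k=1: a=3, p=19, q=3
  k=2: a=8, p=158, q=25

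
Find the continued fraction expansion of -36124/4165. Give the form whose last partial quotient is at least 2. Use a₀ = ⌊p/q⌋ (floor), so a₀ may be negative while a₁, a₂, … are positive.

-36124 = -9×4165 + 1361
4165 = 3×1361 + 82
1361 = 16×82 + 49
82 = 1×49 + 33
49 = 1×33 + 16
33 = 2×16 + 1
16 = 16×1 + 0  (stop)
So -36124/4165 = [-9; 3, 16, 1, 1, 2, 16].

[-9; 3, 16, 1, 1, 2, 16]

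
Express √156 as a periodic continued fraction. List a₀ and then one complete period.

[12; 2, 24]

a₀ = ⌊√156⌋ = 12.
With m₀=0, d₀=1 and mₖ₊₁ = dₖaₖ − mₖ, dₖ₊₁ = (n − mₖ₊₁²)/dₖ, aₖ₊₁ = ⌊(a₀+mₖ₊₁)/dₖ₊₁⌋:
  k=1: m=12, d=12, a=2
  k=2: m=12, d=1, a=24
d=1 and a=2a₀=24 at k=2, so the next step gives (m, d) = (12, 12) again — its k=1 value — and the period has length 2.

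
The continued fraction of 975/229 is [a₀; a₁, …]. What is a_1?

975 = 4·229 + 59   →  a_0 = 4
229 = 3·59 + 52   →  a_1 = 3

3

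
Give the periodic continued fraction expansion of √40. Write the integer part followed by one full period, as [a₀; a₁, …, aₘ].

a₀ = ⌊√40⌋ = 6.

[6; 3, 12]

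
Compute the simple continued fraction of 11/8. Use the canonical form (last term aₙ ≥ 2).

[1; 2, 1, 2]

11 = 1*8 + 3
8 = 2*3 + 2
3 = 1*2 + 1
2 = 2*1 + 0  (stop)
So 11/8 = [1; 2, 1, 2].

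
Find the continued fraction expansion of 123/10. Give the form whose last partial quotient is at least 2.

123 = 12*10 + 3
10 = 3*3 + 1
3 = 3*1 + 0  (stop)
So 123/10 = [12; 3, 3].

[12; 3, 3]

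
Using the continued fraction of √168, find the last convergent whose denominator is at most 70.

√168 = [12; 1, 24, …] (period length 2).
Convergents:
  p_0/q_0 = 12/1
  p_1/q_1 = 13/1
  p_2/q_2 = 324/25
  p_3/q_3 = 337/26
  p_4/q_4 = 8412/649
q_3 = 26 ≤ 70 < 649 = q_4, so the answer is 337/26.

337/26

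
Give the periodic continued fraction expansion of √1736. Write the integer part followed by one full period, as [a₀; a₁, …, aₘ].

[41; 1, 1, 1, 82]

a₀ = ⌊√1736⌋ = 41.
With m₀=0, d₀=1 and mₖ₊₁ = dₖaₖ − mₖ, dₖ₊₁ = (n − mₖ₊₁²)/dₖ, aₖ₊₁ = ⌊(a₀+mₖ₊₁)/dₖ₊₁⌋:
  k=1: m=41, d=55, a=1
  k=2: m=14, d=28, a=1
  k=3: m=14, d=55, a=1
  k=4: m=41, d=1, a=82
d=1 and a=2a₀=82 at k=4, so the next step gives (m, d) = (41, 55) again — its k=1 value — and the period has length 4.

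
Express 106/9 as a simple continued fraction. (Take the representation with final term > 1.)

106 = 11×9 + 7
9 = 1×7 + 2
7 = 3×2 + 1
2 = 2×1 + 0  (stop)
So 106/9 = [11; 1, 3, 2].

[11; 1, 3, 2]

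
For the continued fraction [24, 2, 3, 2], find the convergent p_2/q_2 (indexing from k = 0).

171/7

Using pₖ = aₖpₖ₋₁ + pₖ₋₂, qₖ = aₖqₖ₋₁ + qₖ₋₂ (with p₋₁=1, p₋₂=0, q₋₁=0, q₋₂=1):
  k=0: a=24, p=24, q=1
  k=1: a=2, p=49, q=2
  k=2: a=3, p=171, q=7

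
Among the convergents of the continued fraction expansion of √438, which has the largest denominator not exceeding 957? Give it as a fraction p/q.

12285/587

√438 = [20; 1, 12, 1, 40, …] (period length 4).
Convergents:
  p_0/q_0 = 20/1
  p_1/q_1 = 21/1
  p_2/q_2 = 272/13
  p_3/q_3 = 293/14
  p_4/q_4 = 11992/573
  p_5/q_5 = 12285/587
  p_6/q_6 = 159412/7617
q_5 = 587 ≤ 957 < 7617 = q_6, so the answer is 12285/587.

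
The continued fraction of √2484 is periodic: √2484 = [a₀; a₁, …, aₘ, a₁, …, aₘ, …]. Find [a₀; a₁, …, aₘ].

[49; 1, 5, 4, 5, 1, 98]

a₀ = ⌊√2484⌋ = 49.
With m₀=0, d₀=1 and mₖ₊₁ = dₖaₖ − mₖ, dₖ₊₁ = (n − mₖ₊₁²)/dₖ, aₖ₊₁ = ⌊(a₀+mₖ₊₁)/dₖ₊₁⌋:
  k=1: m=49, d=83, a=1
  k=2: m=34, d=16, a=5
  k=3: m=46, d=23, a=4
  k=4: m=46, d=16, a=5
  k=5: m=34, d=83, a=1
  k=6: m=49, d=1, a=98
d=1 and a=2a₀=98 at k=6, so the next step gives (m, d) = (49, 83) again — its k=1 value — and the period has length 6.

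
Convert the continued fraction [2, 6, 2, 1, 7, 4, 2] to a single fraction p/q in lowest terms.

2917/1352

Using pₖ = aₖpₖ₋₁ + pₖ₋₂ and qₖ = aₖqₖ₋₁ + qₖ₋₂:
  k=0: a=2, p=2, q=1
  k=1: a=6, p=13, q=6
  k=2: a=2, p=28, q=13
  k=3: a=1, p=41, q=19
  k=4: a=7, p=315, q=146
  k=5: a=4, p=1301, q=603
  k=6: a=2, p=2917, q=1352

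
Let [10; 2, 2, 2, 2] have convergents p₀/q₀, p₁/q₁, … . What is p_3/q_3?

Using pₖ = aₖpₖ₋₁ + pₖ₋₂, qₖ = aₖqₖ₋₁ + qₖ₋₂ (with p₋₁=1, p₋₂=0, q₋₁=0, q₋₂=1):
  k=0: a=10, p=10, q=1
  k=1: a=2, p=21, q=2
  k=2: a=2, p=52, q=5
  k=3: a=2, p=125, q=12

125/12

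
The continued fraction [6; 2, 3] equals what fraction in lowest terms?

Using pₖ = aₖpₖ₋₁ + pₖ₋₂ and qₖ = aₖqₖ₋₁ + qₖ₋₂:
  k=0: a=6, p=6, q=1
  k=1: a=2, p=13, q=2
  k=2: a=3, p=45, q=7

45/7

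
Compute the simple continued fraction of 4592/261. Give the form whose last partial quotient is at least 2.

4592 = 17·261 + 155
261 = 1·155 + 106
155 = 1·106 + 49
106 = 2·49 + 8
49 = 6·8 + 1
8 = 8·1 + 0  (stop)
So 4592/261 = [17; 1, 1, 2, 6, 8].

[17; 1, 1, 2, 6, 8]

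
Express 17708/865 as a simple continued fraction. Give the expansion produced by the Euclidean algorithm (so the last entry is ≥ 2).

17708 = 20*865 + 408
865 = 2*408 + 49
408 = 8*49 + 16
49 = 3*16 + 1
16 = 16*1 + 0  (stop)
So 17708/865 = [20; 2, 8, 3, 16].

[20; 2, 8, 3, 16]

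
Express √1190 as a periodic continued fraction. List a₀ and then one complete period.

a₀ = ⌊√1190⌋ = 34.
With m₀=0, d₀=1 and mₖ₊₁ = dₖaₖ − mₖ, dₖ₊₁ = (n − mₖ₊₁²)/dₖ, aₖ₊₁ = ⌊(a₀+mₖ₊₁)/dₖ₊₁⌋:
  k=1: m=34, d=34, a=2
  k=2: m=34, d=1, a=68
d=1 and a=2a₀=68 at k=2, so the next step gives (m, d) = (34, 34) again — its k=1 value — and the period has length 2.

[34; 2, 68]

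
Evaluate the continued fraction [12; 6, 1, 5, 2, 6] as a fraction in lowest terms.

6984/575

Fold from the inside: start with 6/1.
  2 + 1/6 = 13/6
  5 + 6/13 = 71/13
  1 + 13/71 = 84/71
  6 + 71/84 = 575/84
  12 + 84/575 = 6984/575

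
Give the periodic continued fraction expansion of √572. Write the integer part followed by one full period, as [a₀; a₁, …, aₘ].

a₀ = ⌊√572⌋ = 23.
With m₀=0, d₀=1 and mₖ₊₁ = dₖaₖ − mₖ, dₖ₊₁ = (n − mₖ₊₁²)/dₖ, aₖ₊₁ = ⌊(a₀+mₖ₊₁)/dₖ₊₁⌋:
  k=1: m=23, d=43, a=1
  k=2: m=20, d=4, a=10
  k=3: m=20, d=43, a=1
  k=4: m=23, d=1, a=46
d=1 and a=2a₀=46 at k=4, so the next step gives (m, d) = (23, 43) again — its k=1 value — and the period has length 4.

[23; 1, 10, 1, 46]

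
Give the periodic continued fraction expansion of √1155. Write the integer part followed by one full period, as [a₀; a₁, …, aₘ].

[33; 1, 66]

a₀ = ⌊√1155⌋ = 33.
With m₀=0, d₀=1 and mₖ₊₁ = dₖaₖ − mₖ, dₖ₊₁ = (n − mₖ₊₁²)/dₖ, aₖ₊₁ = ⌊(a₀+mₖ₊₁)/dₖ₊₁⌋:
  k=1: m=33, d=66, a=1
  k=2: m=33, d=1, a=66
d=1 and a=2a₀=66 at k=2, so the next step gives (m, d) = (33, 66) again — its k=1 value — and the period has length 2.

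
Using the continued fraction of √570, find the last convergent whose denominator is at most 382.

8953/375

√570 = [23; 1, 6, 1, 46, …] (period length 4).
Convergents:
  p_0/q_0 = 23/1
  p_1/q_1 = 24/1
  p_2/q_2 = 167/7
  p_3/q_3 = 191/8
  p_4/q_4 = 8953/375
  p_5/q_5 = 9144/383
q_4 = 375 ≤ 382 < 383 = q_5, so the answer is 8953/375.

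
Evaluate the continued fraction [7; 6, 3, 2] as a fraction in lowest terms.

315/44

Using pₖ = aₖpₖ₋₁ + pₖ₋₂ and qₖ = aₖqₖ₋₁ + qₖ₋₂:
  k=0: a=7, p=7, q=1
  k=1: a=6, p=43, q=6
  k=2: a=3, p=136, q=19
  k=3: a=2, p=315, q=44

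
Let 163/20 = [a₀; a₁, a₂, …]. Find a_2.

163 = 8·20 + 3   →  a_0 = 8
20 = 6·3 + 2   →  a_1 = 6
3 = 1·2 + 1   →  a_2 = 1

1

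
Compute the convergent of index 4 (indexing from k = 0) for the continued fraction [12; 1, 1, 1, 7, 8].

291/23

Using pₖ = aₖpₖ₋₁ + pₖ₋₂, qₖ = aₖqₖ₋₁ + qₖ₋₂ (with p₋₁=1, p₋₂=0, q₋₁=0, q₋₂=1):
  k=0: a=12, p=12, q=1
  k=1: a=1, p=13, q=1
  k=2: a=1, p=25, q=2
  k=3: a=1, p=38, q=3
  k=4: a=7, p=291, q=23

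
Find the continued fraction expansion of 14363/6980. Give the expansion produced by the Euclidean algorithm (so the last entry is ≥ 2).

[2; 17, 3, 8, 16]

14363 = 2×6980 + 403
6980 = 17×403 + 129
403 = 3×129 + 16
129 = 8×16 + 1
16 = 16×1 + 0  (stop)
So 14363/6980 = [2; 17, 3, 8, 16].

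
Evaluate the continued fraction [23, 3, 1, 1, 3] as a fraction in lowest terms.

582/25

Using pₖ = aₖpₖ₋₁ + pₖ₋₂ and qₖ = aₖqₖ₋₁ + qₖ₋₂:
  k=0: a=23, p=23, q=1
  k=1: a=3, p=70, q=3
  k=2: a=1, p=93, q=4
  k=3: a=1, p=163, q=7
  k=4: a=3, p=582, q=25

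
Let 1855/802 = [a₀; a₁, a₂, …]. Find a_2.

1855 = 2·802 + 251   →  a_0 = 2
802 = 3·251 + 49   →  a_1 = 3
251 = 5·49 + 6   →  a_2 = 5

5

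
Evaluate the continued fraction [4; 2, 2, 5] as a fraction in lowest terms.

119/27

Fold from the inside: start with 5/1.
  2 + 1/5 = 11/5
  2 + 5/11 = 27/11
  4 + 11/27 = 119/27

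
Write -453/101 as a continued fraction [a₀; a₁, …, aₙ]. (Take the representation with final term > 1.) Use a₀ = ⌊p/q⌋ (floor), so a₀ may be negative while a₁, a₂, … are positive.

-453 = -5*101 + 52
101 = 1*52 + 49
52 = 1*49 + 3
49 = 16*3 + 1
3 = 3*1 + 0  (stop)
So -453/101 = [-5; 1, 1, 16, 3].

[-5; 1, 1, 16, 3]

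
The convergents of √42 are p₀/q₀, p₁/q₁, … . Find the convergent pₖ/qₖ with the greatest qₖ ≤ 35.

√42 = [6; 2, 12, …] (period length 2).
Convergents:
  p_0/q_0 = 6/1
  p_1/q_1 = 13/2
  p_2/q_2 = 162/25
  p_3/q_3 = 337/52
q_2 = 25 ≤ 35 < 52 = q_3, so the answer is 162/25.

162/25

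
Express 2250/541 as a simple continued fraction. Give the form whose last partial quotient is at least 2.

2250 = 4×541 + 86
541 = 6×86 + 25
86 = 3×25 + 11
25 = 2×11 + 3
11 = 3×3 + 2
3 = 1×2 + 1
2 = 2×1 + 0  (stop)
So 2250/541 = [4; 6, 3, 2, 3, 1, 2].

[4; 6, 3, 2, 3, 1, 2]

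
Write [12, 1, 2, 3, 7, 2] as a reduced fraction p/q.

Fold from the inside: start with 2/1.
  7 + 1/2 = 15/2
  3 + 2/15 = 47/15
  2 + 15/47 = 109/47
  1 + 47/109 = 156/109
  12 + 109/156 = 1981/156

1981/156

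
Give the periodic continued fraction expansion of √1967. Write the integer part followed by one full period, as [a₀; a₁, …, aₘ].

[44; 2, 1, 5, 1, 2, 88]

a₀ = ⌊√1967⌋ = 44.
With m₀=0, d₀=1 and mₖ₊₁ = dₖaₖ − mₖ, dₖ₊₁ = (n − mₖ₊₁²)/dₖ, aₖ₊₁ = ⌊(a₀+mₖ₊₁)/dₖ₊₁⌋:
  k=1: m=44, d=31, a=2
  k=2: m=18, d=53, a=1
  k=3: m=35, d=14, a=5
  k=4: m=35, d=53, a=1
  k=5: m=18, d=31, a=2
  k=6: m=44, d=1, a=88
d=1 and a=2a₀=88 at k=6, so the next step gives (m, d) = (44, 31) again — its k=1 value — and the period has length 6.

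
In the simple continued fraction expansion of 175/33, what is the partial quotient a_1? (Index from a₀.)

175 = 5·33 + 10   →  a_0 = 5
33 = 3·10 + 3   →  a_1 = 3

3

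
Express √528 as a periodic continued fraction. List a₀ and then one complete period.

[22; 1, 44]

a₀ = ⌊√528⌋ = 22.
With m₀=0, d₀=1 and mₖ₊₁ = dₖaₖ − mₖ, dₖ₊₁ = (n − mₖ₊₁²)/dₖ, aₖ₊₁ = ⌊(a₀+mₖ₊₁)/dₖ₊₁⌋:
  k=1: m=22, d=44, a=1
  k=2: m=22, d=1, a=44
d=1 and a=2a₀=44 at k=2, so the next step gives (m, d) = (22, 44) again — its k=1 value — and the period has length 2.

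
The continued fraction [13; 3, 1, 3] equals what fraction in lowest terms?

199/15

Using pₖ = aₖpₖ₋₁ + pₖ₋₂ and qₖ = aₖqₖ₋₁ + qₖ₋₂:
  k=0: a=13, p=13, q=1
  k=1: a=3, p=40, q=3
  k=2: a=1, p=53, q=4
  k=3: a=3, p=199, q=15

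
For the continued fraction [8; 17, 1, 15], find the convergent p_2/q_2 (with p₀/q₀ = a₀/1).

145/18

Using pₖ = aₖpₖ₋₁ + pₖ₋₂, qₖ = aₖqₖ₋₁ + qₖ₋₂ (with p₋₁=1, p₋₂=0, q₋₁=0, q₋₂=1):
  k=0: a=8, p=8, q=1
  k=1: a=17, p=137, q=17
  k=2: a=1, p=145, q=18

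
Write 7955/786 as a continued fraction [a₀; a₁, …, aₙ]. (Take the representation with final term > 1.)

[10; 8, 3, 1, 1, 1, 8]

7955 = 10·786 + 95
786 = 8·95 + 26
95 = 3·26 + 17
26 = 1·17 + 9
17 = 1·9 + 8
9 = 1·8 + 1
8 = 8·1 + 0  (stop)
So 7955/786 = [10; 8, 3, 1, 1, 1, 8].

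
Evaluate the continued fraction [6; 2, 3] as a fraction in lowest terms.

Using pₖ = aₖpₖ₋₁ + pₖ₋₂ and qₖ = aₖqₖ₋₁ + qₖ₋₂:
  k=0: a=6, p=6, q=1
  k=1: a=2, p=13, q=2
  k=2: a=3, p=45, q=7

45/7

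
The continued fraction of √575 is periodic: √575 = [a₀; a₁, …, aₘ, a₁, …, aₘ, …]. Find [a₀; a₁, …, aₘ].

[23; 1, 46]

a₀ = ⌊√575⌋ = 23.
With m₀=0, d₀=1 and mₖ₊₁ = dₖaₖ − mₖ, dₖ₊₁ = (n − mₖ₊₁²)/dₖ, aₖ₊₁ = ⌊(a₀+mₖ₊₁)/dₖ₊₁⌋:
  k=1: m=23, d=46, a=1
  k=2: m=23, d=1, a=46
d=1 and a=2a₀=46 at k=2, so the next step gives (m, d) = (23, 46) again — its k=1 value — and the period has length 2.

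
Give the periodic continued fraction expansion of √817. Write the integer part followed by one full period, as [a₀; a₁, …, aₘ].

a₀ = ⌊√817⌋ = 28.
With m₀=0, d₀=1 and mₖ₊₁ = dₖaₖ − mₖ, dₖ₊₁ = (n − mₖ₊₁²)/dₖ, aₖ₊₁ = ⌊(a₀+mₖ₊₁)/dₖ₊₁⌋:
  k=1: m=28, d=33, a=1
  k=2: m=5, d=24, a=1
  k=3: m=19, d=19, a=2
  k=4: m=19, d=24, a=1
  k=5: m=5, d=33, a=1
  k=6: m=28, d=1, a=56
d=1 and a=2a₀=56 at k=6, so the next step gives (m, d) = (28, 33) again — its k=1 value — and the period has length 6.

[28; 1, 1, 2, 1, 1, 56]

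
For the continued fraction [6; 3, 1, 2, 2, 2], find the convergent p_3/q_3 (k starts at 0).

69/11

Using pₖ = aₖpₖ₋₁ + pₖ₋₂, qₖ = aₖqₖ₋₁ + qₖ₋₂ (with p₋₁=1, p₋₂=0, q₋₁=0, q₋₂=1):
  k=0: a=6, p=6, q=1
  k=1: a=3, p=19, q=3
  k=2: a=1, p=25, q=4
  k=3: a=2, p=69, q=11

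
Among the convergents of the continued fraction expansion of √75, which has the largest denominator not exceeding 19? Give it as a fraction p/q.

√75 = [8; 1, 1, 1, 16, …] (period length 4).
Convergents:
  p_0/q_0 = 8/1
  p_1/q_1 = 9/1
  p_2/q_2 = 17/2
  p_3/q_3 = 26/3
  p_4/q_4 = 433/50
q_3 = 3 ≤ 19 < 50 = q_4, so the answer is 26/3.

26/3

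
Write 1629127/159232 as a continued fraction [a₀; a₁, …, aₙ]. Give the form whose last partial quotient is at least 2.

[10; 4, 3, 15, 10, 15, 1, 4]

1629127 = 10·159232 + 36807
159232 = 4·36807 + 12004
36807 = 3·12004 + 795
12004 = 15·795 + 79
795 = 10·79 + 5
79 = 15·5 + 4
5 = 1·4 + 1
4 = 4·1 + 0  (stop)
So 1629127/159232 = [10; 4, 3, 15, 10, 15, 1, 4].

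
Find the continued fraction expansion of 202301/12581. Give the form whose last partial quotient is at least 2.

202301 = 16·12581 + 1005
12581 = 12·1005 + 521
1005 = 1·521 + 484
521 = 1·484 + 37
484 = 13·37 + 3
37 = 12·3 + 1
3 = 3·1 + 0  (stop)
So 202301/12581 = [16; 12, 1, 1, 13, 12, 3].

[16; 12, 1, 1, 13, 12, 3]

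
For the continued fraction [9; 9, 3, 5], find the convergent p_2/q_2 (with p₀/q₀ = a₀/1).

Using pₖ = aₖpₖ₋₁ + pₖ₋₂, qₖ = aₖqₖ₋₁ + qₖ₋₂ (with p₋₁=1, p₋₂=0, q₋₁=0, q₋₂=1):
  k=0: a=9, p=9, q=1
  k=1: a=9, p=82, q=9
  k=2: a=3, p=255, q=28

255/28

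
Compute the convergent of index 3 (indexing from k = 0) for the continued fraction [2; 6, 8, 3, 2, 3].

Using pₖ = aₖpₖ₋₁ + pₖ₋₂, qₖ = aₖqₖ₋₁ + qₖ₋₂ (with p₋₁=1, p₋₂=0, q₋₁=0, q₋₂=1):
  k=0: a=2, p=2, q=1
  k=1: a=6, p=13, q=6
  k=2: a=8, p=106, q=49
  k=3: a=3, p=331, q=153

331/153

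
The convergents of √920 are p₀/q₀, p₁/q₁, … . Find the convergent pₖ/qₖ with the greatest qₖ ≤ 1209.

√920 = [30; 3, 60, …] (period length 2).
Convergents:
  p_0/q_0 = 30/1
  p_1/q_1 = 91/3
  p_2/q_2 = 5490/181
  p_3/q_3 = 16561/546
  p_4/q_4 = 999150/32941
q_3 = 546 ≤ 1209 < 32941 = q_4, so the answer is 16561/546.

16561/546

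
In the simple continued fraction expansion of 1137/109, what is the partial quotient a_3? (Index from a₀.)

1137 = 10·109 + 47   →  a_0 = 10
109 = 2·47 + 15   →  a_1 = 2
47 = 3·15 + 2   →  a_2 = 3
15 = 7·2 + 1   →  a_3 = 7

7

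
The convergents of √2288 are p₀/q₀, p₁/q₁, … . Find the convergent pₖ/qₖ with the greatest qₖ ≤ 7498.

√2288 = [47; 1, 4, 1, 94, …] (period length 4).
Convergents:
  p_0/q_0 = 47/1
  p_1/q_1 = 48/1
  p_2/q_2 = 239/5
  p_3/q_3 = 287/6
  p_4/q_4 = 27217/569
  p_5/q_5 = 27504/575
  p_6/q_6 = 137233/2869
  p_7/q_7 = 164737/3444
  p_8/q_8 = 15622511/326605
q_7 = 3444 ≤ 7498 < 326605 = q_8, so the answer is 164737/3444.

164737/3444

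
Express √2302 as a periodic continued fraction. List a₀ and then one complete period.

a₀ = ⌊√2302⌋ = 47.
With m₀=0, d₀=1 and mₖ₊₁ = dₖaₖ − mₖ, dₖ₊₁ = (n − mₖ₊₁²)/dₖ, aₖ₊₁ = ⌊(a₀+mₖ₊₁)/dₖ₊₁⌋:
  k=1: m=47, d=93, a=1
  k=2: m=46, d=2, a=46
  k=3: m=46, d=93, a=1
  k=4: m=47, d=1, a=94
d=1 and a=2a₀=94 at k=4, so the next step gives (m, d) = (47, 93) again — its k=1 value — and the period has length 4.

[47; 1, 46, 1, 94]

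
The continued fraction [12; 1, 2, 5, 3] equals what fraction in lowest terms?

Using pₖ = aₖpₖ₋₁ + pₖ₋₂ and qₖ = aₖqₖ₋₁ + qₖ₋₂:
  k=0: a=12, p=12, q=1
  k=1: a=1, p=13, q=1
  k=2: a=2, p=38, q=3
  k=3: a=5, p=203, q=16
  k=4: a=3, p=647, q=51

647/51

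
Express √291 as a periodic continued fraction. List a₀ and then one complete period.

[17; 17, 34]

a₀ = ⌊√291⌋ = 17.
With m₀=0, d₀=1 and mₖ₊₁ = dₖaₖ − mₖ, dₖ₊₁ = (n − mₖ₊₁²)/dₖ, aₖ₊₁ = ⌊(a₀+mₖ₊₁)/dₖ₊₁⌋:
  k=1: m=17, d=2, a=17
  k=2: m=17, d=1, a=34
d=1 and a=2a₀=34 at k=2, so the next step gives (m, d) = (17, 2) again — its k=1 value — and the period has length 2.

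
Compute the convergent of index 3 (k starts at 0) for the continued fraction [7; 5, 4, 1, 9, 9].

187/26

Using pₖ = aₖpₖ₋₁ + pₖ₋₂, qₖ = aₖqₖ₋₁ + qₖ₋₂ (with p₋₁=1, p₋₂=0, q₋₁=0, q₋₂=1):
  k=0: a=7, p=7, q=1
  k=1: a=5, p=36, q=5
  k=2: a=4, p=151, q=21
  k=3: a=1, p=187, q=26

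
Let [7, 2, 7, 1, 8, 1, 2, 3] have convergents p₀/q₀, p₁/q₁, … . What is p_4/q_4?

Using pₖ = aₖpₖ₋₁ + pₖ₋₂, qₖ = aₖqₖ₋₁ + qₖ₋₂ (with p₋₁=1, p₋₂=0, q₋₁=0, q₋₂=1):
  k=0: a=7, p=7, q=1
  k=1: a=2, p=15, q=2
  k=2: a=7, p=112, q=15
  k=3: a=1, p=127, q=17
  k=4: a=8, p=1128, q=151

1128/151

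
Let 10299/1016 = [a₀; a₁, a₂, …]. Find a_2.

10299 = 10·1016 + 139   →  a_0 = 10
1016 = 7·139 + 43   →  a_1 = 7
139 = 3·43 + 10   →  a_2 = 3

3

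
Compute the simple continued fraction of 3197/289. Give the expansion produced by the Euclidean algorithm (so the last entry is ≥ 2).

3197 = 11*289 + 18
289 = 16*18 + 1
18 = 18*1 + 0  (stop)
So 3197/289 = [11; 16, 18].

[11; 16, 18]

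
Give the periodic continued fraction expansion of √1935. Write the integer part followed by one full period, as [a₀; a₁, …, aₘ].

[43; 1, 86]

a₀ = ⌊√1935⌋ = 43.
With m₀=0, d₀=1 and mₖ₊₁ = dₖaₖ − mₖ, dₖ₊₁ = (n − mₖ₊₁²)/dₖ, aₖ₊₁ = ⌊(a₀+mₖ₊₁)/dₖ₊₁⌋:
  k=1: m=43, d=86, a=1
  k=2: m=43, d=1, a=86
d=1 and a=2a₀=86 at k=2, so the next step gives (m, d) = (43, 86) again — its k=1 value — and the period has length 2.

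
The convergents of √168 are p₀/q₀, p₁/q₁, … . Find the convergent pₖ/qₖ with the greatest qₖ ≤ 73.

√168 = [12; 1, 24, …] (period length 2).
Convergents:
  p_0/q_0 = 12/1
  p_1/q_1 = 13/1
  p_2/q_2 = 324/25
  p_3/q_3 = 337/26
  p_4/q_4 = 8412/649
q_3 = 26 ≤ 73 < 649 = q_4, so the answer is 337/26.

337/26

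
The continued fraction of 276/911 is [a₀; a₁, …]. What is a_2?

3

276 = 0·911 + 276   →  a_0 = 0
911 = 3·276 + 83   →  a_1 = 3
276 = 3·83 + 27   →  a_2 = 3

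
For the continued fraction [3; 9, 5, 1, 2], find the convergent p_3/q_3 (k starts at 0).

Using pₖ = aₖpₖ₋₁ + pₖ₋₂, qₖ = aₖqₖ₋₁ + qₖ₋₂ (with p₋₁=1, p₋₂=0, q₋₁=0, q₋₂=1):
  k=0: a=3, p=3, q=1
  k=1: a=9, p=28, q=9
  k=2: a=5, p=143, q=46
  k=3: a=1, p=171, q=55

171/55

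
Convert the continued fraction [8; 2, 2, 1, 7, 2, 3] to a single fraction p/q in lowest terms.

3362/399

Using pₖ = aₖpₖ₋₁ + pₖ₋₂ and qₖ = aₖqₖ₋₁ + qₖ₋₂:
  k=0: a=8, p=8, q=1
  k=1: a=2, p=17, q=2
  k=2: a=2, p=42, q=5
  k=3: a=1, p=59, q=7
  k=4: a=7, p=455, q=54
  k=5: a=2, p=969, q=115
  k=6: a=3, p=3362, q=399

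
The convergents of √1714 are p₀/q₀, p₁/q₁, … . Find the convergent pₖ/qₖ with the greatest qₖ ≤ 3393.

85699/2070

√1714 = [41; 2, 2, 82, …] (period length 3).
Convergents:
  p_0/q_0 = 41/1
  p_1/q_1 = 83/2
  p_2/q_2 = 207/5
  p_3/q_3 = 17057/412
  p_4/q_4 = 34321/829
  p_5/q_5 = 85699/2070
  p_6/q_6 = 7061639/170569
q_5 = 2070 ≤ 3393 < 170569 = q_6, so the answer is 85699/2070.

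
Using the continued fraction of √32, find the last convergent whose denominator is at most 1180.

√32 = [5; 1, 1, 1, 10, …] (period length 4).
Convergents:
  p_0/q_0 = 5/1
  p_1/q_1 = 6/1
  p_2/q_2 = 11/2
  p_3/q_3 = 17/3
  p_4/q_4 = 181/32
  p_5/q_5 = 198/35
  p_6/q_6 = 379/67
  p_7/q_7 = 577/102
  p_8/q_8 = 6149/1087
  p_9/q_9 = 6726/1189
q_8 = 1087 ≤ 1180 < 1189 = q_9, so the answer is 6149/1087.

6149/1087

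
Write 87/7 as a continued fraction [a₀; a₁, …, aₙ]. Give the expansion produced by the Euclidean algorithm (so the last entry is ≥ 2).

[12; 2, 3]

87 = 12×7 + 3
7 = 2×3 + 1
3 = 3×1 + 0  (stop)
So 87/7 = [12; 2, 3].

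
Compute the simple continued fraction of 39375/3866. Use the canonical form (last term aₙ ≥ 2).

[10; 5, 2, 2, 5, 3, 8]

39375 = 10*3866 + 715
3866 = 5*715 + 291
715 = 2*291 + 133
291 = 2*133 + 25
133 = 5*25 + 8
25 = 3*8 + 1
8 = 8*1 + 0  (stop)
So 39375/3866 = [10; 5, 2, 2, 5, 3, 8].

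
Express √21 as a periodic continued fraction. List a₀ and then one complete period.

[4; 1, 1, 2, 1, 1, 8]

a₀ = ⌊√21⌋ = 4.
With m₀=0, d₀=1 and mₖ₊₁ = dₖaₖ − mₖ, dₖ₊₁ = (n − mₖ₊₁²)/dₖ, aₖ₊₁ = ⌊(a₀+mₖ₊₁)/dₖ₊₁⌋:
  k=1: m=4, d=5, a=1
  k=2: m=1, d=4, a=1
  k=3: m=3, d=3, a=2
  k=4: m=3, d=4, a=1
  k=5: m=1, d=5, a=1
  k=6: m=4, d=1, a=8
d=1 and a=2a₀=8 at k=6, so the next step gives (m, d) = (4, 5) again — its k=1 value — and the period has length 6.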